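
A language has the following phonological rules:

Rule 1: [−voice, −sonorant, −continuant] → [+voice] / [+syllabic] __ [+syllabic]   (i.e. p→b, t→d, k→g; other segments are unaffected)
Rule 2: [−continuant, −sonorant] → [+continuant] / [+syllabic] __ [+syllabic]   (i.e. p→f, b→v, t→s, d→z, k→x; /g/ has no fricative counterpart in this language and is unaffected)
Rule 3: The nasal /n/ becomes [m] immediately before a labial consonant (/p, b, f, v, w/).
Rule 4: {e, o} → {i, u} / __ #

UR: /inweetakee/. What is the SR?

Rule 1 (intervocalic voicing): /t/ is a voiceless stop between vowels /e/ and /a/, so it voices to [d]. /k/ is a voiceless stop between vowels /a/ and /e/, so it voices to [g]. /inweetakee/ → inweedagee.
Rule 2 (intervocalic spirantization): /d/ is a stop between vowels /e/ and /a/, so it spirantizes to the fricative [z]. /inweedagee/ → inweezagee.
Rule 3 (nasal place assimilation): /n/ precedes the labial consonant /w/, so it assimilates in place to [m]. /inweezagee/ → imweezagee.
Rule 4 (final vowel raising): /e/ is a mid vowel in word-final position, so it raises to [i]. /imweezagee/ → imweezagei.

imweezagei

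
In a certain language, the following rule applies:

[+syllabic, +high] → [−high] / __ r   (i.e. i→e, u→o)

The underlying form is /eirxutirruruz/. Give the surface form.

/i/ is a high vowel immediately before /r/, so it lowers to [e].
/i/ is a high vowel immediately before /r/, so it lowers to [e].
/u/ is a high vowel immediately before /r/, so it lowers to [o].
The other instances of /u/ do not occur in the required environment and remain unchanged.
Surface form: [eerxuterroruz].

eerxuterroruz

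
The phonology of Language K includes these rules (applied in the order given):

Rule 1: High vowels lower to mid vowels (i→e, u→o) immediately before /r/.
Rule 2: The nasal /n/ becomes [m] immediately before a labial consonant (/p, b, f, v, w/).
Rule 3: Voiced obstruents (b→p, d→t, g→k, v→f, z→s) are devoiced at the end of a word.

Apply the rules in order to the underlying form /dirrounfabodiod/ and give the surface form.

Rule 1 (pre-rhotic lowering): /i/ is a high vowel immediately before /r/, so it lowers to [e]. /dirrounfabodiod/ → derrounfabodiod.
Rule 2 (nasal place assimilation): /n/ precedes the labial consonant /f/, so it assimilates in place to [m]. /derrounfabodiod/ → derroumfabodiod.
Rule 3 (final devoicing): /d/ is a voiced obstruent in word-final position, so it devoices to [t]. /derroumfabodiod/ → derroumfabodiot.

derroumfabodiot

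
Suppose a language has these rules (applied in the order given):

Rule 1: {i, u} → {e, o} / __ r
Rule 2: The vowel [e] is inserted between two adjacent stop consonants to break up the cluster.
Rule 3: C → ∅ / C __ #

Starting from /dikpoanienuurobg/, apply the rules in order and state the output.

dikepoanienuorobeg

Rule 1 (pre-rhotic lowering): /u/ is a high vowel immediately before /r/, so it lowers to [o]. /dikpoanienuurobg/ → dikpoanienuorobg.
Rule 2 (stop-cluster e-epenthesis): /k/ and /p/ form a stop–stop cluster, so [e] is inserted between them. /b/ and /g/ form a stop–stop cluster, so [e] is inserted between them. /dikpoanienuorobg/ → dikepoanienuorobeg.
Rule 3 (final cluster simplification): no segment meets the environment; /dikepoanienuorobeg/ is unchanged.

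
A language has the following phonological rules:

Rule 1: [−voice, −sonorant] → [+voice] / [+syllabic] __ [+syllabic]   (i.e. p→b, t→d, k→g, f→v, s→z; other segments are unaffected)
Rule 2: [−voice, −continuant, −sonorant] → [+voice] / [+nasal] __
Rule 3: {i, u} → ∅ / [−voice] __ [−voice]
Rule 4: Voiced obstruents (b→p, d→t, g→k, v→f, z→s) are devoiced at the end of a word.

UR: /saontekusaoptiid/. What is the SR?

Rule 1 (intervocalic voicing): /k/ is a voiceless obstruent between vowels /e/ and /u/, so it voices to [g]. /s/ is a voiceless obstruent between vowels /u/ and /a/, so it voices to [z]. /saontekusaoptiid/ → saonteguzaoptiid.
Rule 2 (post-nasal voicing): /t/ is a voiceless stop immediately after the nasal /n/, so it voices to [d]. /saonteguzaoptiid/ → saondeguzaoptiid.
Rule 3 (high vowel syncope): no segment meets the environment; /saondeguzaoptiid/ is unchanged.
Rule 4 (final devoicing): /d/ is a voiced obstruent in word-final position, so it devoices to [t]. /saondeguzaoptiid/ → saondeguzaoptiit.

saondeguzaoptiit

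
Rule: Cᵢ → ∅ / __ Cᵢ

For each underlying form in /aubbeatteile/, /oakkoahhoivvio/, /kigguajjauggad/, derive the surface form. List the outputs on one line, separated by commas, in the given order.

/aubbeatteile/: /bb/ is a geminate; the first /b/ deletes. /tt/ is a geminate; the first /t/ deletes. → [aubeateile].
/oakkoahhoivvio/: /kk/ is a geminate; the first /k/ deletes. /hh/ is a geminate; the first /h/ deletes. /vv/ is a geminate; the first /v/ deletes. → [oakoahoivio].
/kigguajjauggad/: /gg/ is a geminate; the first /g/ deletes. /jj/ is a geminate; the first /j/ deletes. /gg/ is a geminate; the first /g/ deletes. → [kiguajaugad].

aubeateile, oakoahoivio, kiguajaugad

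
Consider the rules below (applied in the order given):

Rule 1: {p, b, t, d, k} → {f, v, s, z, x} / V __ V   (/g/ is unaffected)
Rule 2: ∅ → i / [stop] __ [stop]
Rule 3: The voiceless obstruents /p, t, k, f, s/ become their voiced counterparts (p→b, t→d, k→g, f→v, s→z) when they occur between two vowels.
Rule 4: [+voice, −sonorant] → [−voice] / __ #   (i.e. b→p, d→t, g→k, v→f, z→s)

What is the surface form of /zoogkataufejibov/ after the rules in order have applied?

zoogigazauvejivof

Rule 1 (intervocalic spirantization): /t/ is a stop between vowels /a/ and /a/, so it spirantizes to the fricative [s]. /b/ is a stop between vowels /i/ and /o/, so it spirantizes to the fricative [v]. /zoogkataufejibov/ → zoogkasaufejivov.
Rule 2 (stop-cluster i-epenthesis): /g/ and /k/ form a stop–stop cluster, so [i] is inserted between them. /zoogkasaufejivov/ → zoogikasaufejivov.
Rule 3 (intervocalic voicing): /k/ is a voiceless obstruent between vowels /i/ and /a/, so it voices to [g]. /s/ is a voiceless obstruent between vowels /a/ and /a/, so it voices to [z]. /f/ is a voiceless obstruent between vowels /u/ and /e/, so it voices to [v]. /zoogikasaufejivov/ → zoogigazauvejivov.
Rule 4 (final devoicing): /v/ is a voiced obstruent in word-final position, so it devoices to [f]. /zoogigazauvejivov/ → zoogigazauvejivof.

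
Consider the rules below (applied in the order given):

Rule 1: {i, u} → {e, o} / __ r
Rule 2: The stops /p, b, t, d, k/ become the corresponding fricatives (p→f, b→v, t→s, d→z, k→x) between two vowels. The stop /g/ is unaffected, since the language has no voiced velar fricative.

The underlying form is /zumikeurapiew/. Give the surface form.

zumixeorafiew

Rule 1 (pre-rhotic lowering): /u/ is a high vowel immediately before /r/, so it lowers to [o]. /zumikeurapiew/ → zumikeorapiew.
Rule 2 (intervocalic spirantization): /k/ is a stop between vowels /i/ and /e/, so it spirantizes to the fricative [x]. /p/ is a stop between vowels /a/ and /i/, so it spirantizes to the fricative [f]. /zumikeorapiew/ → zumixeorafiew.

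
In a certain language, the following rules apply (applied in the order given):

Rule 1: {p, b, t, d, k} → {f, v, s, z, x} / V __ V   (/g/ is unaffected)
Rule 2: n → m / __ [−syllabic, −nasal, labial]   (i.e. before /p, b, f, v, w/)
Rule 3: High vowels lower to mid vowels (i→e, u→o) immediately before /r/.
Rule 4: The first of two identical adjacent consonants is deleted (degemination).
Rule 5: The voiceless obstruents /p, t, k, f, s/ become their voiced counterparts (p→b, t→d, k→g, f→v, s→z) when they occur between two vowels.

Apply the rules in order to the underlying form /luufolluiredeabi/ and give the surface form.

Rule 1 (intervocalic spirantization): /d/ is a stop between vowels /e/ and /e/, so it spirantizes to the fricative [z]. /b/ is a stop between vowels /a/ and /i/, so it spirantizes to the fricative [v]. /luufolluiredeabi/ → luufolluirezeavi.
Rule 2 (nasal place assimilation): no segment meets the environment; /luufolluirezeavi/ is unchanged.
Rule 3 (pre-rhotic lowering): /i/ is a high vowel immediately before /r/, so it lowers to [e]. /luufolluirezeavi/ → luufolluerezeavi.
Rule 4 (degemination): /ll/ is a geminate; the first /l/ deletes. /luufolluerezeavi/ → luufoluerezeavi.
Rule 5 (intervocalic voicing): /f/ is a voiceless obstruent between vowels /u/ and /o/, so it voices to [v]. /luufoluerezeavi/ → luuvoluerezeavi.

luuvoluerezeavi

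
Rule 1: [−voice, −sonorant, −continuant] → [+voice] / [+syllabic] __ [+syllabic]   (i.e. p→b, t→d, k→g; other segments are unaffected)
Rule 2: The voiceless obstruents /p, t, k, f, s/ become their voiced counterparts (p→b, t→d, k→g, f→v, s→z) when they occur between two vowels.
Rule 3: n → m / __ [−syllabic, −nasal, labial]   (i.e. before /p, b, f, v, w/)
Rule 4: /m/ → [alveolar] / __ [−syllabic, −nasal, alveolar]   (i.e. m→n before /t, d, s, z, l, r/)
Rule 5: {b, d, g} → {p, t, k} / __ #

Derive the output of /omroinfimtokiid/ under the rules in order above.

Rule 1 (intervocalic voicing): /k/ is a voiceless stop between vowels /o/ and /i/, so it voices to [g]. /omroinfimtokiid/ → omroinfimtogiid.
Rule 2 (intervocalic voicing): no segment meets the environment; /omroinfimtogiid/ is unchanged.
Rule 3 (nasal place assimilation): /n/ precedes the labial consonant /f/, so it assimilates in place to [m]. /omroinfimtogiid/ → omroimfimtogiid.
Rule 4 (nasal place assimilation): /m/ precedes the alveolar consonant /r/, so it assimilates in place to [n]. /m/ precedes the alveolar consonant /t/, so it assimilates in place to [n]. /omroimfimtogiid/ → onroimfintogiid.
Rule 5 (final devoicing): /d/ is a voiced stop in word-final position, so it devoices to [t]. /onroimfintogiid/ → onroimfintogiit.

onroimfintogiit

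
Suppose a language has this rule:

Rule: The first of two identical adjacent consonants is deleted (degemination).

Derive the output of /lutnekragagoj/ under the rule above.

No segment of /lutnekragagoj/ meets the structural description of the rule, so the form surfaces unchanged.

lutnekragagoj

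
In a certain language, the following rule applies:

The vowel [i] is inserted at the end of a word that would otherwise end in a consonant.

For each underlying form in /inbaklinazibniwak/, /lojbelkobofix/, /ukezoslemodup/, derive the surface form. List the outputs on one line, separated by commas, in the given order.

inbaklinazibniwaki, lojbelkobofixi, ukezoslemodupi

/inbaklinazibniwak/: the form ends in the consonant /k/, so [i] is inserted word-finally. → [inbaklinazibniwaki].
/lojbelkobofix/: the form ends in the consonant /x/, so [i] is inserted word-finally. → [lojbelkobofixi].
/ukezoslemodup/: the form ends in the consonant /p/, so [i] is inserted word-finally. → [ukezoslemodupi].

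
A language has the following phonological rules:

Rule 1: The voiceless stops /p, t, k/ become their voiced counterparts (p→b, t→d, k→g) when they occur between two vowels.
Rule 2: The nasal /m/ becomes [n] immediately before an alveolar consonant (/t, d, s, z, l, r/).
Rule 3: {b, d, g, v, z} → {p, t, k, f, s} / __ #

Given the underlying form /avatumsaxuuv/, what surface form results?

Rule 1 (intervocalic voicing): /t/ is a voiceless stop between vowels /a/ and /u/, so it voices to [d]. /avatumsaxuuv/ → avadumsaxuuv.
Rule 2 (nasal place assimilation): /m/ precedes the alveolar consonant /s/, so it assimilates in place to [n]. /avadumsaxuuv/ → avadunsaxuuv.
Rule 3 (final devoicing): /v/ is a voiced obstruent in word-final position, so it devoices to [f]. /avadunsaxuuv/ → avadunsaxuuf.

avadunsaxuuf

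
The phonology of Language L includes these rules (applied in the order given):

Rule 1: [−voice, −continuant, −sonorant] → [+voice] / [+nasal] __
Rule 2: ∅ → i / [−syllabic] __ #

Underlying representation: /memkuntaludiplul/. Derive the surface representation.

memgundaludipluli

Rule 1 (post-nasal voicing): /k/ is a voiceless stop immediately after the nasal /m/, so it voices to [g]. /t/ is a voiceless stop immediately after the nasal /n/, so it voices to [d]. /memkuntaludiplul/ → memgundaludiplul.
Rule 2 (final i-epenthesis): the form ends in the consonant /l/, so [i] is inserted word-finally. /memgundaludiplul/ → memgundaludipluli.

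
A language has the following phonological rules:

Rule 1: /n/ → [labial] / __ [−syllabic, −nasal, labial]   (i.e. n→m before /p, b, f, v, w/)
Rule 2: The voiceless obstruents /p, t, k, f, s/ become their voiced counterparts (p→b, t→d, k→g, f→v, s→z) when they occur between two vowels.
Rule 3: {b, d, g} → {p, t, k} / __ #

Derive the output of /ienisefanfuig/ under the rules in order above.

Rule 1 (nasal place assimilation): /n/ precedes the labial consonant /f/, so it assimilates in place to [m]. /ienisefanfuig/ → ienisefamfuig.
Rule 2 (intervocalic voicing): /s/ is a voiceless obstruent between vowels /i/ and /e/, so it voices to [z]. /f/ is a voiceless obstruent between vowels /e/ and /a/, so it voices to [v]. /ienisefamfuig/ → ienizevamfuig.
Rule 3 (final devoicing): /g/ is a voiced stop in word-final position, so it devoices to [k]. /ienizevamfuig/ → ienizevamfuik.

ienizevamfuik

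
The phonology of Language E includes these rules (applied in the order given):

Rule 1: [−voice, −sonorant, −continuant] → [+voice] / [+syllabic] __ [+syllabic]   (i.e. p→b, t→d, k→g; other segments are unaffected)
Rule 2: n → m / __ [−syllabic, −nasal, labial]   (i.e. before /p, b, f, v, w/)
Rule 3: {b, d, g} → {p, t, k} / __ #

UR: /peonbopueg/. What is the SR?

Rule 1 (intervocalic voicing): /p/ is a voiceless stop between vowels /o/ and /u/, so it voices to [b]. /peonbopueg/ → peonbobueg.
Rule 2 (nasal place assimilation): /n/ precedes the labial consonant /b/, so it assimilates in place to [m]. /peonbobueg/ → peombobueg.
Rule 3 (final devoicing): /g/ is a voiced stop in word-final position, so it devoices to [k]. /peombobueg/ → peombobuek.

peombobuek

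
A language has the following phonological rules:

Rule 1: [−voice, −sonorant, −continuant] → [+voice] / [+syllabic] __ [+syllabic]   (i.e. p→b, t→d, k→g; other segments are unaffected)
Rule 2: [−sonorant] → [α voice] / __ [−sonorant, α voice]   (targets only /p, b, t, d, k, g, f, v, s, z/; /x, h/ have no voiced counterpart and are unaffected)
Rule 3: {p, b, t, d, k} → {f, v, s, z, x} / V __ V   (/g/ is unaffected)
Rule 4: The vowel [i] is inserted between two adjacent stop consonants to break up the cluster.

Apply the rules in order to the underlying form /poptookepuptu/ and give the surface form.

Rule 1 (intervocalic voicing): /k/ is a voiceless stop between vowels /o/ and /e/, so it voices to [g]. /p/ is a voiceless stop between vowels /e/ and /u/, so it voices to [b]. /poptookepuptu/ → poptoogebuptu.
Rule 2 (regressive voicing assimilation): no segment meets the environment; /poptoogebuptu/ is unchanged.
Rule 3 (intervocalic spirantization): /b/ is a stop between vowels /e/ and /u/, so it spirantizes to the fricative [v]. /poptoogebuptu/ → poptoogevuptu.
Rule 4 (stop-cluster i-epenthesis): /p/ and /t/ form a stop–stop cluster, so [i] is inserted between them. /p/ and /t/ form a stop–stop cluster, so [i] is inserted between them. /poptoogevuptu/ → popitoogevupitu.

popitoogevupitu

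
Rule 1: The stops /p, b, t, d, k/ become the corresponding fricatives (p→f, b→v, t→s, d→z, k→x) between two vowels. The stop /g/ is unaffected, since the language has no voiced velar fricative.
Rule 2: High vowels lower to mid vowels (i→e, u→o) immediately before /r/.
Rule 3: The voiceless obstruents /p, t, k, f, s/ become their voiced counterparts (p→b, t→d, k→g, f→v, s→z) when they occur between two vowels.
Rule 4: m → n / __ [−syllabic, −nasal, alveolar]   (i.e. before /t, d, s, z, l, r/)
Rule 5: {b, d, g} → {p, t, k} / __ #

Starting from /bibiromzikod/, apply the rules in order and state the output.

Rule 1 (intervocalic spirantization): /b/ is a stop between vowels /i/ and /i/, so it spirantizes to the fricative [v]. /k/ is a stop between vowels /i/ and /o/, so it spirantizes to the fricative [x]. /bibiromzikod/ → biviromzixod.
Rule 2 (pre-rhotic lowering): /i/ is a high vowel immediately before /r/, so it lowers to [e]. /biviromzixod/ → biveromzixod.
Rule 3 (intervocalic voicing): no segment meets the environment; /biveromzixod/ is unchanged.
Rule 4 (nasal place assimilation): /m/ precedes the alveolar consonant /z/, so it assimilates in place to [n]. /biveromzixod/ → biveronzixod.
Rule 5 (final devoicing): /d/ is a voiced stop in word-final position, so it devoices to [t]. /biveronzixod/ → biveronzixot.

biveronzixot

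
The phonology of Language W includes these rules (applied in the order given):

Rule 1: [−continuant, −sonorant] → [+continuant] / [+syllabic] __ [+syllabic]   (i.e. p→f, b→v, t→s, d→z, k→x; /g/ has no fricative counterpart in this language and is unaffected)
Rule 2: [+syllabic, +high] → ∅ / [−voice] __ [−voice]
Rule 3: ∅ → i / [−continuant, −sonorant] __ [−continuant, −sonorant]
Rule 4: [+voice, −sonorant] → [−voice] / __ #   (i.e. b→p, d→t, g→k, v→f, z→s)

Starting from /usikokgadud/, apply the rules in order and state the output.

Rule 1 (intervocalic spirantization): /k/ is a stop between vowels /i/ and /o/, so it spirantizes to the fricative [x]. /d/ is a stop between vowels /a/ and /u/, so it spirantizes to the fricative [z]. /usikokgadud/ → usixokgazud.
Rule 2 (high vowel syncope): /i/ is a high vowel flanked by voiceless consonants /s/ and /x/, so it deletes. /usixokgazud/ → usxokgazud.
Rule 3 (stop-cluster i-epenthesis): /k/ and /g/ form a stop–stop cluster, so [i] is inserted between them. /usxokgazud/ → usxokigazud.
Rule 4 (final devoicing): /d/ is a voiced obstruent in word-final position, so it devoices to [t]. /usxokigazud/ → usxokigazut.

usxokigazut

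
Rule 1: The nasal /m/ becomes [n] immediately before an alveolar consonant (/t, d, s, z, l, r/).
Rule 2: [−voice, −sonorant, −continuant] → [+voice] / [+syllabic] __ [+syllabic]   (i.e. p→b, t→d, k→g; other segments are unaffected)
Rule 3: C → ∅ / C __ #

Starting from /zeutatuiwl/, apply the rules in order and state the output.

zeudaduiw

Rule 1 (nasal place assimilation): no segment meets the environment; /zeutatuiwl/ is unchanged.
Rule 2 (intervocalic voicing): /t/ is a voiceless stop between vowels /u/ and /a/, so it voices to [d]. /t/ is a voiceless stop between vowels /a/ and /u/, so it voices to [d]. /zeutatuiwl/ → zeudaduiwl.
Rule 3 (final cluster simplification): /l/ is the second consonant of a word-final cluster /wl/, so it deletes. /zeudaduiwl/ → zeudaduiw.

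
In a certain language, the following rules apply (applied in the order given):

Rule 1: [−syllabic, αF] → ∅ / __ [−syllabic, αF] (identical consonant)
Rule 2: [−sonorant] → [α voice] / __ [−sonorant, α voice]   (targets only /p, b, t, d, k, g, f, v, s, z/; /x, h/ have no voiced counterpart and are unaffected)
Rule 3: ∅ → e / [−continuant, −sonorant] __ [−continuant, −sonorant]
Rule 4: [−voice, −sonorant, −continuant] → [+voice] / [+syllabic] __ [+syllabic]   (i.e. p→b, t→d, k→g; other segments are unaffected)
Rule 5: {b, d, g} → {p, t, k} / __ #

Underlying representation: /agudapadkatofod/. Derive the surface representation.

Rule 1 (degemination): no segment meets the environment; /agudapadkatofod/ is unchanged.
Rule 2 (regressive voicing assimilation): /d/ precedes the voiceless obstruent /k/, so it devoices to [t] by assimilation. /agudapadkatofod/ → agudapatkatofod.
Rule 3 (stop-cluster e-epenthesis): /t/ and /k/ form a stop–stop cluster, so [e] is inserted between them. /agudapatkatofod/ → agudapatekatofod.
Rule 4 (intervocalic voicing): /p/ is a voiceless stop between vowels /a/ and /a/, so it voices to [b]. /t/ is a voiceless stop between vowels /a/ and /e/, so it voices to [d]. /k/ is a voiceless stop between vowels /e/ and /a/, so it voices to [g]. /t/ is a voiceless stop between vowels /a/ and /o/, so it voices to [d]. /agudapatekatofod/ → agudabadegadofod.
Rule 5 (final devoicing): /d/ is a voiced stop in word-final position, so it devoices to [t]. /agudabadegadofod/ → agudabadegadofot.

agudabadegadofot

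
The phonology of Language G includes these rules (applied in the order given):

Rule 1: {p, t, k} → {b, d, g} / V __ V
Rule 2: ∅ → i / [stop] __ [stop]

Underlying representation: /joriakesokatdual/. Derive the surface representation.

Rule 1 (intervocalic voicing): /k/ is a voiceless stop between vowels /a/ and /e/, so it voices to [g]. /k/ is a voiceless stop between vowels /o/ and /a/, so it voices to [g]. /joriakesokatdual/ → joriagesogatdual.
Rule 2 (stop-cluster i-epenthesis): /t/ and /d/ form a stop–stop cluster, so [i] is inserted between them. /joriagesogatdual/ → joriagesogatidual.

joriagesogatidual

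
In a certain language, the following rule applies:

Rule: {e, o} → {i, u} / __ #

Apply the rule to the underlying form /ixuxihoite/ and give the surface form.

Scanning /ixuxihoite/: /o/ at position 7 is not in the conditioning environment; /e/ is a mid vowel in word-final position, so it raises to [i].
Result: [ixuxihoiti].

ixuxihoiti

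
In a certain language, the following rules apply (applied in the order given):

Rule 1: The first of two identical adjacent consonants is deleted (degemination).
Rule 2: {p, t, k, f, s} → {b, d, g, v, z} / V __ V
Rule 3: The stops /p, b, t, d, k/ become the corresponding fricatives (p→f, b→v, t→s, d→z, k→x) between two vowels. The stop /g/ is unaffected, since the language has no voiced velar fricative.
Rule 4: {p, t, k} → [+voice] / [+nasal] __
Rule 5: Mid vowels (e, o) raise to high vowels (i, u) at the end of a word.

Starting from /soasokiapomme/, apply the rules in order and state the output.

Rule 1 (degemination): /mm/ is a geminate; the first /m/ deletes. /soasokiapomme/ → soasokiapome.
Rule 2 (intervocalic voicing): /s/ is a voiceless obstruent between vowels /a/ and /o/, so it voices to [z]. /k/ is a voiceless obstruent between vowels /o/ and /i/, so it voices to [g]. /p/ is a voiceless obstruent between vowels /a/ and /o/, so it voices to [b]. /soasokiapome/ → soazogiabome.
Rule 3 (intervocalic spirantization): /b/ is a stop between vowels /a/ and /o/, so it spirantizes to the fricative [v]. /soazogiabome/ → soazogiavome.
Rule 4 (post-nasal voicing): no segment meets the environment; /soazogiavome/ is unchanged.
Rule 5 (final vowel raising): /e/ is a mid vowel in word-final position, so it raises to [i]. /soazogiavome/ → soazogiavomi.

soazogiavomi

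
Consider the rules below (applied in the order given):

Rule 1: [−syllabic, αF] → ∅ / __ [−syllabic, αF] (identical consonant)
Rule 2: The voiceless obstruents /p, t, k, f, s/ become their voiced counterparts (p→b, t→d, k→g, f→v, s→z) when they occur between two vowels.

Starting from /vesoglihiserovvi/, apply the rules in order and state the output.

Rule 1 (degemination): /vv/ is a geminate; the first /v/ deletes. /vesoglihiserovvi/ → vesoglihiserovi.
Rule 2 (intervocalic voicing): /s/ is a voiceless obstruent between vowels /e/ and /o/, so it voices to [z]. /s/ is a voiceless obstruent between vowels /i/ and /e/, so it voices to [z]. /vesoglihiserovi/ → vezoglihizerovi.

vezoglihizerovi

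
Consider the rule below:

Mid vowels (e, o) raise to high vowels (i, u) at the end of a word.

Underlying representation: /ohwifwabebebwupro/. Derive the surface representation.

/o/ is a mid vowel in word-final position, so it raises to [u].
Surface form: [ohwifwabebebwupru].

ohwifwabebebwupru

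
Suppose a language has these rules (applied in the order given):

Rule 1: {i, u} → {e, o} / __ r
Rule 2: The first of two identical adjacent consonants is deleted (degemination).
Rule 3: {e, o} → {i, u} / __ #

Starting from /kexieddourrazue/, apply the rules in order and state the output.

Rule 1 (pre-rhotic lowering): /u/ is a high vowel immediately before /r/, so it lowers to [o]. /kexieddourrazue/ → kexieddoorrazue.
Rule 2 (degemination): /dd/ is a geminate; the first /d/ deletes. /rr/ is a geminate; the first /r/ deletes. /kexieddoorrazue/ → kexiedoorazue.
Rule 3 (final vowel raising): /e/ is a mid vowel in word-final position, so it raises to [i]. /kexiedoorazue/ → kexiedoorazui.

kexiedoorazui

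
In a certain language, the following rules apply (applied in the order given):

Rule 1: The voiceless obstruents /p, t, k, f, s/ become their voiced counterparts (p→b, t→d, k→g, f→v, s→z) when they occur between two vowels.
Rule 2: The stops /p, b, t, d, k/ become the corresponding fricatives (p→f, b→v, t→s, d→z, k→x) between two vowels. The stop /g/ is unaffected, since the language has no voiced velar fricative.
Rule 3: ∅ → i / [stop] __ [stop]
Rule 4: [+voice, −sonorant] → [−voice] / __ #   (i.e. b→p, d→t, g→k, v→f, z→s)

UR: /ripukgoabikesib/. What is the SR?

rivukigoavigezip

Rule 1 (intervocalic voicing): /p/ is a voiceless obstruent between vowels /i/ and /u/, so it voices to [b]. /k/ is a voiceless obstruent between vowels /i/ and /e/, so it voices to [g]. /s/ is a voiceless obstruent between vowels /e/ and /i/, so it voices to [z]. /ripukgoabikesib/ → ribukgoabigezib.
Rule 2 (intervocalic spirantization): /b/ is a stop between vowels /i/ and /u/, so it spirantizes to the fricative [v]. /b/ is a stop between vowels /a/ and /i/, so it spirantizes to the fricative [v]. /ribukgoabigezib/ → rivukgoavigezib.
Rule 3 (stop-cluster i-epenthesis): /k/ and /g/ form a stop–stop cluster, so [i] is inserted between them. /rivukgoavigezib/ → rivukigoavigezib.
Rule 4 (final devoicing): /b/ is a voiced obstruent in word-final position, so it devoices to [p]. /rivukigoavigezib/ → rivukigoavigezip.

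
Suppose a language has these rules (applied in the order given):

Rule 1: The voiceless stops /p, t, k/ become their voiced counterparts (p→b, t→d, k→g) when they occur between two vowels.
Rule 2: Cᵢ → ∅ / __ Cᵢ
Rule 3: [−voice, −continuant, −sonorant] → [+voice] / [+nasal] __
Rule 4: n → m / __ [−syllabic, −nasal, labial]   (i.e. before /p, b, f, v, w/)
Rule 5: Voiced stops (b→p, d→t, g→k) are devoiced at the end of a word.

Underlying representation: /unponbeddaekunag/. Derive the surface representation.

umbombedaegunak

Rule 1 (intervocalic voicing): /k/ is a voiceless stop between vowels /e/ and /u/, so it voices to [g]. /unponbeddaekunag/ → unponbeddaegunag.
Rule 2 (degemination): /dd/ is a geminate; the first /d/ deletes. /unponbeddaegunag/ → unponbedaegunag.
Rule 3 (post-nasal voicing): /p/ is a voiceless stop immediately after the nasal /n/, so it voices to [b]. /unponbedaegunag/ → unbonbedaegunag.
Rule 4 (nasal place assimilation): /n/ precedes the labial consonant /b/, so it assimilates in place to [m]. /n/ precedes the labial consonant /b/, so it assimilates in place to [m]. /unbonbedaegunag/ → umbombedaegunag.
Rule 5 (final devoicing): /g/ is a voiced stop in word-final position, so it devoices to [k]. /umbombedaegunag/ → umbombedaegunak.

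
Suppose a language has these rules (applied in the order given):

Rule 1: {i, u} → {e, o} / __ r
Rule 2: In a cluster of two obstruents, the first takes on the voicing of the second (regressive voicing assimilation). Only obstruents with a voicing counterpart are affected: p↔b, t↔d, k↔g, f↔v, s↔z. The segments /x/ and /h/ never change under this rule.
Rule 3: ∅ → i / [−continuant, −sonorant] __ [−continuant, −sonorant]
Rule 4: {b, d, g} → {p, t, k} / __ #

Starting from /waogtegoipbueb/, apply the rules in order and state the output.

Rule 1 (pre-rhotic lowering): no segment meets the environment; /waogtegoipbueb/ is unchanged.
Rule 2 (regressive voicing assimilation): /g/ precedes the voiceless obstruent /t/, so it devoices to [k] by assimilation. /p/ precedes the voiced obstruent /b/, so it voices to [b] by assimilation. /waogtegoipbueb/ → waoktegoibbueb.
Rule 3 (stop-cluster i-epenthesis): /k/ and /t/ form a stop–stop cluster, so [i] is inserted between them. /b/ and /b/ form a stop–stop cluster, so [i] is inserted between them. /waoktegoibbueb/ → waokitegoibibueb.
Rule 4 (final devoicing): /b/ is a voiced stop in word-final position, so it devoices to [p]. /waokitegoibibueb/ → waokitegoibibuep.

waokitegoibibuep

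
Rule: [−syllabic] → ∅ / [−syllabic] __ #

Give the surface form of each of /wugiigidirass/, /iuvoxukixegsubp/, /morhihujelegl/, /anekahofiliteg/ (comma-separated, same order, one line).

wugiigidiras, iuvoxukixegsub, morhihujeleg, anekahofiliteg

/wugiigidirass/: /s/ is the second consonant of a word-final cluster /ss/, so it deletes. → [wugiigidiras].
/iuvoxukixegsubp/: /p/ is the second consonant of a word-final cluster /bp/, so it deletes. → [iuvoxukixegsub].
/morhihujelegl/: /l/ is the second consonant of a word-final cluster /gl/, so it deletes. → [morhihujeleg].
/anekahofiliteg/: the rule's environment is not met; surfaces unchanged as [anekahofiliteg].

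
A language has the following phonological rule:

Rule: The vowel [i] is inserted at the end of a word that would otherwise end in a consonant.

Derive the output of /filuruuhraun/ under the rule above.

the form ends in the consonant /n/, so [i] is inserted word-finally.
Surface form: [filuruuhrauni].

filuruuhrauni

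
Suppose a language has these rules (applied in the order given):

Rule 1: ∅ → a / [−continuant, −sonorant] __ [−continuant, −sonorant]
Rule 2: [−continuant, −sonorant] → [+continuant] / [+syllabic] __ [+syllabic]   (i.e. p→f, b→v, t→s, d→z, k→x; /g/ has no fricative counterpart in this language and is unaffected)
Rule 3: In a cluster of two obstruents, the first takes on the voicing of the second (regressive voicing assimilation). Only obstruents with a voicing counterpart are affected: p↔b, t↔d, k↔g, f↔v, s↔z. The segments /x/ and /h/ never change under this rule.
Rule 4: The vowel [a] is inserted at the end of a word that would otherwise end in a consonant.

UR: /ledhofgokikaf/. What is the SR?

Rule 1 (stop-cluster a-epenthesis): no segment meets the environment; /ledhofgokikaf/ is unchanged.
Rule 2 (intervocalic spirantization): /k/ is a stop between vowels /o/ and /i/, so it spirantizes to the fricative [x]. /k/ is a stop between vowels /i/ and /a/, so it spirantizes to the fricative [x]. /ledhofgokikaf/ → ledhofgoxixaf.
Rule 3 (regressive voicing assimilation): /d/ precedes the voiceless obstruent /h/, so it devoices to [t] by assimilation. /f/ precedes the voiced obstruent /g/, so it voices to [v] by assimilation. /ledhofgoxixaf/ → lethovgoxixaf.
Rule 4 (final a-epenthesis): the form ends in the consonant /f/, so [a] is inserted word-finally. /lethovgoxixaf/ → lethovgoxixafa.

lethovgoxixafa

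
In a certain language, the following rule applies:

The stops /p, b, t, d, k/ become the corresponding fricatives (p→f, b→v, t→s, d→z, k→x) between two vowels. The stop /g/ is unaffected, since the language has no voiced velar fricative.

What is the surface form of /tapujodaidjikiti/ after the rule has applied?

Scanning /tapujodaidjikiti/: /t/ at position 1 is not in the conditioning environment; /p/ is a stop between vowels /a/ and /u/, so it spirantizes to the fricative [f]; /d/ is a stop between vowels /o/ and /a/, so it spirantizes to the fricative [z]; /d/ at position 10 is not in the conditioning environment; /k/ is a stop between vowels /i/ and /i/, so it spirantizes to the fricative [x]; /t/ is a stop between vowels /i/ and /i/, so it spirantizes to the fricative [s].
Result: [tafujozaidjixisi].

tafujozaidjixisi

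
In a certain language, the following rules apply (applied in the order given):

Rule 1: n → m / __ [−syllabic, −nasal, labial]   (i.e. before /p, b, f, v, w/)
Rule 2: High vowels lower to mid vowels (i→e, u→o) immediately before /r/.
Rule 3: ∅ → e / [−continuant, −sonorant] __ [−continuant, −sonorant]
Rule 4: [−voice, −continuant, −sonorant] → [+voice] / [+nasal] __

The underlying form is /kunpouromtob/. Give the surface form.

kumbooromdob

Rule 1 (nasal place assimilation): /n/ precedes the labial consonant /p/, so it assimilates in place to [m]. /kunpouromtob/ → kumpouromtob.
Rule 2 (pre-rhotic lowering): /u/ is a high vowel immediately before /r/, so it lowers to [o]. /kumpouromtob/ → kumpooromtob.
Rule 3 (stop-cluster e-epenthesis): no segment meets the environment; /kumpooromtob/ is unchanged.
Rule 4 (post-nasal voicing): /p/ is a voiceless stop immediately after the nasal /m/, so it voices to [b]. /t/ is a voiceless stop immediately after the nasal /m/, so it voices to [d]. /kumpooromtob/ → kumbooromdob.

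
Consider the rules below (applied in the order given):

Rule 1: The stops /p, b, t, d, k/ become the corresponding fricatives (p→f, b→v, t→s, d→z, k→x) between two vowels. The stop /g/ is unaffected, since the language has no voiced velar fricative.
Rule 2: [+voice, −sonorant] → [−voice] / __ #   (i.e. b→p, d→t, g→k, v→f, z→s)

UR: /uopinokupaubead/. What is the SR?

uofinoxufauveat

Rule 1 (intervocalic spirantization): /p/ is a stop between vowels /o/ and /i/, so it spirantizes to the fricative [f]. /k/ is a stop between vowels /o/ and /u/, so it spirantizes to the fricative [x]. /p/ is a stop between vowels /u/ and /a/, so it spirantizes to the fricative [f]. /b/ is a stop between vowels /u/ and /e/, so it spirantizes to the fricative [v]. /uopinokupaubead/ → uofinoxufauvead.
Rule 2 (final devoicing): /d/ is a voiced obstruent in word-final position, so it devoices to [t]. /uofinoxufauvead/ → uofinoxufauveat.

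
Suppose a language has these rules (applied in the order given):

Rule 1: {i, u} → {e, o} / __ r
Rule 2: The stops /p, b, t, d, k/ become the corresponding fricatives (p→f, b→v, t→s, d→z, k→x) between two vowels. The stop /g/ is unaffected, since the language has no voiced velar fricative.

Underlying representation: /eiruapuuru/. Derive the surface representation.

eeruafuoru

Rule 1 (pre-rhotic lowering): /i/ is a high vowel immediately before /r/, so it lowers to [e]. /u/ is a high vowel immediately before /r/, so it lowers to [o]. /eiruapuuru/ → eeruapuoru.
Rule 2 (intervocalic spirantization): /p/ is a stop between vowels /a/ and /u/, so it spirantizes to the fricative [f]. /eeruapuoru/ → eeruafuoru.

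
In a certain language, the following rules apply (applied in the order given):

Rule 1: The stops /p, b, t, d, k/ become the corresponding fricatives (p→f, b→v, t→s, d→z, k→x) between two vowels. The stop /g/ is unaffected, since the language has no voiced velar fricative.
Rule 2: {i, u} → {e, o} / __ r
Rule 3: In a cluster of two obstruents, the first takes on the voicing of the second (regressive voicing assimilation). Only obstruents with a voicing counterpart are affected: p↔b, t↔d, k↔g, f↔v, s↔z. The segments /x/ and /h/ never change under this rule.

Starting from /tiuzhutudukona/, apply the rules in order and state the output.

Rule 1 (intervocalic spirantization): /t/ is a stop between vowels /u/ and /u/, so it spirantizes to the fricative [s]. /d/ is a stop between vowels /u/ and /u/, so it spirantizes to the fricative [z]. /k/ is a stop between vowels /u/ and /o/, so it spirantizes to the fricative [x]. /tiuzhutudukona/ → tiuzhusuzuxona.
Rule 2 (pre-rhotic lowering): no segment meets the environment; /tiuzhusuzuxona/ is unchanged.
Rule 3 (regressive voicing assimilation): /z/ precedes the voiceless obstruent /h/, so it devoices to [s] by assimilation. /tiuzhusuzuxona/ → tiushusuzuxona.

tiushusuzuxona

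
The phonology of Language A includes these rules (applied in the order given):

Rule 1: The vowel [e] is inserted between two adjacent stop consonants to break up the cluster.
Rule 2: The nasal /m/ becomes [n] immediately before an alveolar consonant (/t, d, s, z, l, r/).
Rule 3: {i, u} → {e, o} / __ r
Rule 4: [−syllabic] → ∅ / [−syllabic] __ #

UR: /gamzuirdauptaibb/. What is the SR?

ganzuerdaupetaibeb

Rule 1 (stop-cluster e-epenthesis): /p/ and /t/ form a stop–stop cluster, so [e] is inserted between them. /b/ and /b/ form a stop–stop cluster, so [e] is inserted between them. /gamzuirdauptaibb/ → gamzuirdaupetaibeb.
Rule 2 (nasal place assimilation): /m/ precedes the alveolar consonant /z/, so it assimilates in place to [n]. /gamzuirdaupetaibeb/ → ganzuirdaupetaibeb.
Rule 3 (pre-rhotic lowering): /i/ is a high vowel immediately before /r/, so it lowers to [e]. /ganzuirdaupetaibeb/ → ganzuerdaupetaibeb.
Rule 4 (final cluster simplification): no segment meets the environment; /ganzuerdaupetaibeb/ is unchanged.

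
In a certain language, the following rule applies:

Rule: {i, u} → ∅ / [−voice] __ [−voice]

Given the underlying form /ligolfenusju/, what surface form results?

No segment of /ligolfenusju/ meets the structural description of the rule, so the form surfaces unchanged.

ligolfenusju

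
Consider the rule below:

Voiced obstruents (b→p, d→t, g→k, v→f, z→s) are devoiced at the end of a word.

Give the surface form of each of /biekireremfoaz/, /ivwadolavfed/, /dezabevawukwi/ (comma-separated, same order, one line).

/biekireremfoaz/: /z/ is a voiced obstruent in word-final position, so it devoices to [s]. → [biekireremfoas].
/ivwadolavfed/: /d/ is a voiced obstruent in word-final position, so it devoices to [t]. → [ivwadolavfet].
/dezabevawukwi/: the rule's environment is not met; surfaces unchanged as [dezabevawukwi].

biekireremfoas, ivwadolavfet, dezabevawukwi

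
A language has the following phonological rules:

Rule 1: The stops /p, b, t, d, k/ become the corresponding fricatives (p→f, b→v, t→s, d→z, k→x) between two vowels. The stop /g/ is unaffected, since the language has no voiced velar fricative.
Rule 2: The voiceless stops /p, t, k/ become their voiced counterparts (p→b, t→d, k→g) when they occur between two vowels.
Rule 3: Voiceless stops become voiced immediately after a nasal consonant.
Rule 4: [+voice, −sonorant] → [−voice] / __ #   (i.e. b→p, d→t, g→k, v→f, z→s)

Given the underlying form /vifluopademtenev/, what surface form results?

vifluofazemdenef

Rule 1 (intervocalic spirantization): /p/ is a stop between vowels /o/ and /a/, so it spirantizes to the fricative [f]. /d/ is a stop between vowels /a/ and /e/, so it spirantizes to the fricative [z]. /vifluopademtenev/ → vifluofazemtenev.
Rule 2 (intervocalic voicing): no segment meets the environment; /vifluofazemtenev/ is unchanged.
Rule 3 (post-nasal voicing): /t/ is a voiceless stop immediately after the nasal /m/, so it voices to [d]. /vifluofazemtenev/ → vifluofazemdenev.
Rule 4 (final devoicing): /v/ is a voiced obstruent in word-final position, so it devoices to [f]. /vifluofazemdenev/ → vifluofazemdenef.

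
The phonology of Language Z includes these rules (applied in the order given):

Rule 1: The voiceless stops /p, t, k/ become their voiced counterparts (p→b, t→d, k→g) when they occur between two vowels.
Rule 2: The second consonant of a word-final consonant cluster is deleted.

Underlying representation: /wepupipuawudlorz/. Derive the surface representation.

Rule 1 (intervocalic voicing): /p/ is a voiceless stop between vowels /e/ and /u/, so it voices to [b]. /p/ is a voiceless stop between vowels /u/ and /i/, so it voices to [b]. /p/ is a voiceless stop between vowels /i/ and /u/, so it voices to [b]. /wepupipuawudlorz/ → webubibuawudlorz.
Rule 2 (final cluster simplification): /z/ is the second consonant of a word-final cluster /rz/, so it deletes. /webubibuawudlorz/ → webubibuawudlor.

webubibuawudlor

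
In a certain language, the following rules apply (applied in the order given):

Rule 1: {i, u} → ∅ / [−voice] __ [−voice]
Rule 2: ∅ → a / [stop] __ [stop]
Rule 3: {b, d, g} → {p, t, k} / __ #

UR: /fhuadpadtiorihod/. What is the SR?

fhuadapadatiorihot

Rule 1 (high vowel syncope): no segment meets the environment; /fhuadpadtiorihod/ is unchanged.
Rule 2 (stop-cluster a-epenthesis): /d/ and /p/ form a stop–stop cluster, so [a] is inserted between them. /d/ and /t/ form a stop–stop cluster, so [a] is inserted between them. /fhuadpadtiorihod/ → fhuadapadatiorihod.
Rule 3 (final devoicing): /d/ is a voiced stop in word-final position, so it devoices to [t]. /fhuadapadatiorihod/ → fhuadapadatiorihot.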